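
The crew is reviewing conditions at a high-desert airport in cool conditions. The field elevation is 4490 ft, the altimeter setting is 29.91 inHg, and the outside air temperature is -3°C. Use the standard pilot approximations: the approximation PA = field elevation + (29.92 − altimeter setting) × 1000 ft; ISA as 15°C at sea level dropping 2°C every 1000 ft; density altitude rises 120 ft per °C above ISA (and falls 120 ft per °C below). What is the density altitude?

Pressure altitude = 4490 + (29.92 − 29.91) × 1000 = 4490 + (+10) = 4500 ft.
ISA temperature at 4500 ft = 15 − 2 × (4500/1000) = 6°C.
ISA deviation = -3 − 6 = -9°C.
Density altitude = 4500 + 120 × (-9) = 3420 ft.

3420 ft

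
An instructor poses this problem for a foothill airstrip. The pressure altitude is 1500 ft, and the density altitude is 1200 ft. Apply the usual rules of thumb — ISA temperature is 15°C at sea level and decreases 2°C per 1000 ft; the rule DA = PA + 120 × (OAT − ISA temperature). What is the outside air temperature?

Density altitude − pressure altitude = 1200 − 1500 = -300 ft.
At 120 ft/°C that is an ISA deviation of -300/120 = -2.5°C.
ISA temperature at 1500 ft = 15 − 2 × (1500/1000) = 12°C.
OAT = ISA + deviation = 12 + (-2.5) = 9.5°C.

9.5°C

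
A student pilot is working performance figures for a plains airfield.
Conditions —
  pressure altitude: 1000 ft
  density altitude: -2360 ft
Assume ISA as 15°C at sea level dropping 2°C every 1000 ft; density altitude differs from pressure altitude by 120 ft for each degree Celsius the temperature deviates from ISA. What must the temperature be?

Density altitude − pressure altitude = -2360 − 1000 = -3360 ft.
At 120 ft/°C that is an ISA deviation of -3360/120 = -28°C.
ISA temperature at 1000 ft = 15 − 2 × (1000/1000) = 13°C.
OAT = ISA + deviation = 13 + (-28) = -15°C.

-15°C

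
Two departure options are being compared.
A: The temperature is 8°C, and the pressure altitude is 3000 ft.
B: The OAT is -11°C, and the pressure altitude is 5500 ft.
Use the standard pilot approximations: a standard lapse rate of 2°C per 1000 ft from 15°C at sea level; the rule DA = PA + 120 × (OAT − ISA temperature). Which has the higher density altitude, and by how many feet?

A: ISA temp = 9°C, deviation -1°C, DA = 3000 + 120 × (-1) = 2880 ft.
B: ISA temp = 4°C, deviation -15°C, DA = 5500 + 120 × (-15) = 3700 ft.
B is higher by 3700 − 2880 = 820 ft.

B by 820 ft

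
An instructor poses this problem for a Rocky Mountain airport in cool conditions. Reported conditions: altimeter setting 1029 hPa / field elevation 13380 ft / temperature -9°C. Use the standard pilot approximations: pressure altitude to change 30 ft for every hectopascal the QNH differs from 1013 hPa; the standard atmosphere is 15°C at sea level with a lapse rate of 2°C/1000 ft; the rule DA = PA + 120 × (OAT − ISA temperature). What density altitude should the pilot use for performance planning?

13116 ft

Pressure altitude = 13380 + (1013 − 1029) × 30 = 13380 + (-480) = 12900 ft.
ISA temperature at 12900 ft = 15 − 2 × (12900/1000) = -10.8°C.
ISA deviation = -9 − (-10.8) = +1.8°C.
Density altitude = 12900 + 120 × (1.8) = 13116 ft.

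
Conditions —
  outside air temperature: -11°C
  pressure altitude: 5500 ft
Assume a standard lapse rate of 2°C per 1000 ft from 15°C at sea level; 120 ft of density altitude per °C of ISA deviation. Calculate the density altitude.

ISA temperature at 5500 ft = 15 − 2 × (5500/1000) = 4°C.
ISA deviation = -11 − 4 = -15°C.
Density altitude = 5500 + 120 × (-15) = 5500 + (-1800) = 3700 ft.

3700 ft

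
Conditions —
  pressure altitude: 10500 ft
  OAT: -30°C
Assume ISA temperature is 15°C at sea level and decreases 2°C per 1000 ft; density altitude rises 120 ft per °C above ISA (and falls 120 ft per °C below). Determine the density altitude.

ISA temperature at 10500 ft = 15 − 2 × (10500/1000) = -6°C.
ISA deviation = -30 − (-6) = -24°C.
Density altitude = 10500 + 120 × (-24) = 10500 + (-2880) = 7620 ft.

7620 ft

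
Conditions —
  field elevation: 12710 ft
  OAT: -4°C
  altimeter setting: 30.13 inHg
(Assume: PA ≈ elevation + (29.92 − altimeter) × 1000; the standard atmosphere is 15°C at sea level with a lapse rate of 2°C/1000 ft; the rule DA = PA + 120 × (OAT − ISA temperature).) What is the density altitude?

13220 ft

Pressure altitude = 12710 + (29.92 − 30.13) × 1000 = 12710 + (-210) = 12500 ft.
ISA temperature at 12500 ft = 15 − 2 × (12500/1000) = -10°C.
ISA deviation = -4 − (-10) = +6°C.
Density altitude = 12500 + 120 × (6) = 13220 ft.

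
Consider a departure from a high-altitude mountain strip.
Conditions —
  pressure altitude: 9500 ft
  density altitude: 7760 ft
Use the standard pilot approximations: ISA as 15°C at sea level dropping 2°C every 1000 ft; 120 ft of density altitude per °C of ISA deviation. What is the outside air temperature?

Density altitude − pressure altitude = 7760 − 9500 = -1740 ft.
At 120 ft/°C that is an ISA deviation of -1740/120 = -14.5°C.
ISA temperature at 9500 ft = 15 − 2 × (9500/1000) = -4°C.
OAT = ISA + deviation = -4 + (-14.5) = -18.5°C.

-18.5°C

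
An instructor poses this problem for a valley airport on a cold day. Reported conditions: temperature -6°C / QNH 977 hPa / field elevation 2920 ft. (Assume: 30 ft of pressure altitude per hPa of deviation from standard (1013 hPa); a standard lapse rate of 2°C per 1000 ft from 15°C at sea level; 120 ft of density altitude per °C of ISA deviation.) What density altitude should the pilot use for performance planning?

Pressure altitude = 2920 + (1013 − 977) × 30 = 2920 + (+1080) = 4000 ft.
ISA temperature at 4000 ft = 15 − 2 × (4000/1000) = 7°C.
ISA deviation = -6 − 7 = -13°C.
Density altitude = 4000 + 120 × (-13) = 2440 ft.

2440 ft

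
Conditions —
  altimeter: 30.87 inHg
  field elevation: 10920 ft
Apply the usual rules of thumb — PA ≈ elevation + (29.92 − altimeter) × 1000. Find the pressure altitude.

9970 ft

Pressure correction = (29.92 − 30.87) × 1000 = -950 ft.
Pressure altitude = 10920 + (-950) = 9970 ft.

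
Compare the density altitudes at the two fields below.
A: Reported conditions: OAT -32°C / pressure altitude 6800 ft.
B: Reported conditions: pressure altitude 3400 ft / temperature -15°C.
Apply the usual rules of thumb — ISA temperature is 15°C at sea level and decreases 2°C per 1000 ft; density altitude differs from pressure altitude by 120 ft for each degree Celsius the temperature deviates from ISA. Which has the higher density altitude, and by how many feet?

A: ISA temp = 1.4°C, deviation -33.4°C, DA = 6800 + 120 × (-33.4) = 2792 ft.
B: ISA temp = 8.2°C, deviation -23.2°C, DA = 3400 + 120 × (-23.2) = 616 ft.
A is higher by 2792 − 616 = 2176 ft.

A by 2176 ft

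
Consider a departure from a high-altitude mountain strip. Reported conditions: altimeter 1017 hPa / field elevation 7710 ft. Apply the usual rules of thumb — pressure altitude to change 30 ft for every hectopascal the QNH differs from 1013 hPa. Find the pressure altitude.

Pressure correction = (1013 − 1017) × 30 = -120 ft.
Pressure altitude = 7710 + (-120) = 7590 ft.

7590 ft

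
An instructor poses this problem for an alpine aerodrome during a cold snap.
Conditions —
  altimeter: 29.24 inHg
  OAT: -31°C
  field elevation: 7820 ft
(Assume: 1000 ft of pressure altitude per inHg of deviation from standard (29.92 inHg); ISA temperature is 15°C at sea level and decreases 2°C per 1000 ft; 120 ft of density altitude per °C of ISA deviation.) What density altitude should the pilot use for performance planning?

5020 ft

Pressure altitude = 7820 + (29.92 − 29.24) × 1000 = 7820 + (+680) = 8500 ft.
ISA temperature at 8500 ft = 15 − 2 × (8500/1000) = -2°C.
ISA deviation = -31 − (-2) = -29°C.
Density altitude = 8500 + 120 × (-29) = 5020 ft.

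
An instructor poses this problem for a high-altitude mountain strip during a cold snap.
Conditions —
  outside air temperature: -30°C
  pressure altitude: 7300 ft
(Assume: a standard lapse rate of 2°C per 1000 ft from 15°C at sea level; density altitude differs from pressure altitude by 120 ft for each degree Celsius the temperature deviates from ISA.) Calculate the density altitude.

ISA temperature at 7300 ft = 15 − 2 × (7300/1000) = 0.4°C.
ISA deviation = -30 − 0.4 = -30.4°C.
Density altitude = 7300 + 120 × (-30.4) = 7300 + (-3648) = 3652 ft.

3652 ft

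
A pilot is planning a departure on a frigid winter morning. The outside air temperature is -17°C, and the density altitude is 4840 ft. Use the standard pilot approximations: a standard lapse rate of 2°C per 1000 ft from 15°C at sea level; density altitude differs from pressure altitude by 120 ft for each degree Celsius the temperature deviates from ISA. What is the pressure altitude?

7000 ft

DA = PA + 120 × (OAT − (15 − 2·PA/1000)) = PA + 120·OAT − 1800 + 0.24·PA = 1.24·PA + 120·OAT − 1800.
So 1.24·PA = 4840 − 120 × (-17) + 1800 = 8680.
PA = 8680 / 1.24 = 7000 ft.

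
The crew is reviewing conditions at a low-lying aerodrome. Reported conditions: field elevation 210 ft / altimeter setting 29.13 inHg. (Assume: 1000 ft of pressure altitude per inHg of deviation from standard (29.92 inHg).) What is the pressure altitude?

1000 ft

Pressure correction = (29.92 − 29.13) × 1000 = +790 ft.
Pressure altitude = 210 + (+790) = 1000 ft.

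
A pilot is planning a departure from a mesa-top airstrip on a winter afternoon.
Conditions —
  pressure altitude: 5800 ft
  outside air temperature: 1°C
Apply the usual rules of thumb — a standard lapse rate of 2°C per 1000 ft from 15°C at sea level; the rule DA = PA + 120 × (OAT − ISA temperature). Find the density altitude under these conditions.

ISA temperature at 5800 ft = 15 − 2 × (5800/1000) = 3.4°C.
ISA deviation = 1 − 3.4 = -2.4°C.
Density altitude = 5800 + 120 × (-2.4) = 5800 + (-288) = 5512 ft.

5512 ft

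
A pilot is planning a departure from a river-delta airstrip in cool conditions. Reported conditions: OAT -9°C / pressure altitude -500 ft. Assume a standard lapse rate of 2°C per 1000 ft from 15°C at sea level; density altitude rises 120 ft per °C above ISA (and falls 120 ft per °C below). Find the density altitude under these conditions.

-3500 ft

ISA temperature at -500 ft = 15 − 2 × (-500/1000) = 16°C.
ISA deviation = -9 − 16 = -25°C.
Density altitude = -500 + 120 × (-25) = -500 + (-3000) = -3500 ft.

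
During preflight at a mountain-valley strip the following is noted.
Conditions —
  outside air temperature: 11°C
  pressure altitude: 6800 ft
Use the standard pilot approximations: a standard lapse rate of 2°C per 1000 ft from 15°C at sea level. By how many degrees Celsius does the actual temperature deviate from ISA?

ISA temperature at 6800 ft = 15 − 2 × (6800/1000) = 1.4°C.
Deviation = OAT − ISA = 11 − 1.4 = +9.6°C.

ISA+9.6°C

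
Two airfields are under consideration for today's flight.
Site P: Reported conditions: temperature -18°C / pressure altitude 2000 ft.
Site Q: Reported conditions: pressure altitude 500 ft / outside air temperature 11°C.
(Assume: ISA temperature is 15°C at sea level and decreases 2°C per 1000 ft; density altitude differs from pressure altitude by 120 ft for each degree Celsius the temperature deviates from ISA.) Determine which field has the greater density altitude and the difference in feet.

Site P: ISA temp = 11°C, deviation -29°C, DA = 2000 + 120 × (-29) = -1480 ft.
Site Q: ISA temp = 14°C, deviation -3°C, DA = 500 + 120 × (-3) = 140 ft.
Site Q is higher by 140 − (-1480) = 1620 ft.

Site Q by 1620 ft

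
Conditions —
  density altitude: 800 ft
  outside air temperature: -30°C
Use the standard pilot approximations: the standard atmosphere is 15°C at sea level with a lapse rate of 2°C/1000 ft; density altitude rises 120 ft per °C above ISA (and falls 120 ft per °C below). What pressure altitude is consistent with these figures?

DA = PA + 120 × (OAT − (15 − 2·PA/1000)) = PA + 120·OAT − 1800 + 0.24·PA = 1.24·PA + 120·OAT − 1800.
So 1.24·PA = 800 − 120 × (-30) + 1800 = 6200.
PA = 6200 / 1.24 = 5000 ft.

5000 ft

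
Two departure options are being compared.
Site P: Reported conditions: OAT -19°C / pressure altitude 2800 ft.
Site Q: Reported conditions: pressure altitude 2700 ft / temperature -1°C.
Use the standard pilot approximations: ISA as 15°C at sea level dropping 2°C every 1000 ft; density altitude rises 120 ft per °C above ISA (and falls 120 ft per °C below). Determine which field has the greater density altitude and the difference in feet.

Site P: ISA temp = 9.4°C, deviation -28.4°C, DA = 2800 + 120 × (-28.4) = -608 ft.
Site Q: ISA temp = 9.6°C, deviation -10.6°C, DA = 2700 + 120 × (-10.6) = 1428 ft.
Site Q is higher by 1428 − (-608) = 2036 ft.

Site Q by 2036 ft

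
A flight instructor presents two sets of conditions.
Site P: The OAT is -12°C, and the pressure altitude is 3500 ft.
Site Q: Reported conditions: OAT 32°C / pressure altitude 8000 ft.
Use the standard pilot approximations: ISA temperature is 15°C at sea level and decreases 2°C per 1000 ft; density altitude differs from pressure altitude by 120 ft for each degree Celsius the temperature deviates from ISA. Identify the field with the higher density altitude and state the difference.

Site Q by 10860 ft

Site P: ISA temp = 8°C, deviation -20°C, DA = 3500 + 120 × (-20) = 1100 ft.
Site Q: ISA temp = -1°C, deviation +33°C, DA = 8000 + 120 × 33 = 11960 ft.
Site Q is higher by 11960 − 1100 = 10860 ft.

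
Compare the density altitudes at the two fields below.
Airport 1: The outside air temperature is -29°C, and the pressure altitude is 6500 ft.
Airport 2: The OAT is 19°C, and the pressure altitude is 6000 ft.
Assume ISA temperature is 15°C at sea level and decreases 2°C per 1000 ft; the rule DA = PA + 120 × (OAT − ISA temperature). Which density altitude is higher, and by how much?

Airport 1: ISA temp = 2°C, deviation -31°C, DA = 6500 + 120 × (-31) = 2780 ft.
Airport 2: ISA temp = 3°C, deviation +16°C, DA = 6000 + 120 × 16 = 7920 ft.
Airport 2 is higher by 7920 − 2780 = 5140 ft.

Airport 2 by 5140 ft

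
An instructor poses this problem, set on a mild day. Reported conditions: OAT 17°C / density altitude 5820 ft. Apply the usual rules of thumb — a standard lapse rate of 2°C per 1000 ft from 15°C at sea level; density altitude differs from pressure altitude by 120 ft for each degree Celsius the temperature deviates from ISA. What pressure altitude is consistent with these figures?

DA = PA + 120 × (OAT − (15 − 2·PA/1000)) = PA + 120·OAT − 1800 + 0.24·PA = 1.24·PA + 120·OAT − 1800.
So 1.24·PA = 5820 − 120 × 17 + 1800 = 5580.
PA = 5580 / 1.24 = 4500 ft.

4500 ft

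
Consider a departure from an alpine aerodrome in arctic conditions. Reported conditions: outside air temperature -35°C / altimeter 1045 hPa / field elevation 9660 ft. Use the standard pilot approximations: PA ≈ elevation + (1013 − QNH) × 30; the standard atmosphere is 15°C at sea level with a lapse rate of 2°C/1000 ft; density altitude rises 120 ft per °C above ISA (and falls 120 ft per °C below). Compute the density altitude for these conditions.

4788 ft

Pressure altitude = 9660 + (1013 − 1045) × 30 = 9660 + (-960) = 8700 ft.
ISA temperature at 8700 ft = 15 − 2 × (8700/1000) = -2.4°C.
ISA deviation = -35 − (-2.4) = -32.6°C.
Density altitude = 8700 + 120 × (-32.6) = 4788 ft.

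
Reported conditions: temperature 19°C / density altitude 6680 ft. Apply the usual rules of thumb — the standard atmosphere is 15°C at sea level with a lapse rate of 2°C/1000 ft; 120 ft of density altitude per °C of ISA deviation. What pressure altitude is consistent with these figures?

5000 ft

DA = PA + 120 × (OAT − (15 − 2·PA/1000)) = PA + 120·OAT − 1800 + 0.24·PA = 1.24·PA + 120·OAT − 1800.
So 1.24·PA = 6680 − 120 × 19 + 1800 = 6200.
PA = 6200 / 1.24 = 5000 ft.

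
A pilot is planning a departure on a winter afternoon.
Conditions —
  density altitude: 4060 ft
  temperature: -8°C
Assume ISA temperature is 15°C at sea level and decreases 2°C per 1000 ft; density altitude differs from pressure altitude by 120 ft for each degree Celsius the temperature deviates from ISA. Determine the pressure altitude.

5500 ft

DA = PA + 120 × (OAT − (15 − 2·PA/1000)) = PA + 120·OAT − 1800 + 0.24·PA = 1.24·PA + 120·OAT − 1800.
So 1.24·PA = 4060 − 120 × (-8) + 1800 = 6820.
PA = 6820 / 1.24 = 5500 ft.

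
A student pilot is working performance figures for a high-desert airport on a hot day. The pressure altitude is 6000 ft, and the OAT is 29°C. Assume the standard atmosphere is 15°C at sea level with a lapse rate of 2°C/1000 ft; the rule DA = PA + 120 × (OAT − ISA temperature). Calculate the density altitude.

ISA temperature at 6000 ft = 15 − 2 × (6000/1000) = 3°C.
ISA deviation = 29 − 3 = +26°C.
Density altitude = 6000 + 120 × (26) = 6000 + (+3120) = 9120 ft.

9120 ft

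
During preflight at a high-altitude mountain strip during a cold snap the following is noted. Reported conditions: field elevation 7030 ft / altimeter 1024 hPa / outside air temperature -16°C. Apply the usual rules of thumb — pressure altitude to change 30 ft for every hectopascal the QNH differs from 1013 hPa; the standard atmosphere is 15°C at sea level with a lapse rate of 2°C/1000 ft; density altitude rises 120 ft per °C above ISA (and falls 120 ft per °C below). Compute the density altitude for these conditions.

Pressure altitude = 7030 + (1013 − 1024) × 30 = 7030 + (-330) = 6700 ft.
ISA temperature at 6700 ft = 15 − 2 × (6700/1000) = 1.6°C.
ISA deviation = -16 − 1.6 = -17.6°C.
Density altitude = 6700 + 120 × (-17.6) = 4588 ft.

4588 ft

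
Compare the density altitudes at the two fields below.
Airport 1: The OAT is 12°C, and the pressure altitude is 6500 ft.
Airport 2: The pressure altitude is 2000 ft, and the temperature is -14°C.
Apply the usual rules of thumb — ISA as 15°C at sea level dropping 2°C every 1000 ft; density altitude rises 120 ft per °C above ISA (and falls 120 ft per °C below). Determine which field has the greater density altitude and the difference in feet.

Airport 1 by 8700 ft

Airport 1: ISA temp = 2°C, deviation +10°C, DA = 6500 + 120 × 10 = 7700 ft.
Airport 2: ISA temp = 11°C, deviation -25°C, DA = 2000 + 120 × (-25) = -1000 ft.
Airport 1 is higher by 7700 − (-1000) = 8700 ft.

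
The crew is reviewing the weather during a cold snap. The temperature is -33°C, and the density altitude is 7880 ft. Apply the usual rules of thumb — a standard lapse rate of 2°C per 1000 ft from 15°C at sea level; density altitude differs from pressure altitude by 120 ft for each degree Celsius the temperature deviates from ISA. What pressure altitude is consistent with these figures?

DA = PA + 120 × (OAT − (15 − 2·PA/1000)) = PA + 120·OAT − 1800 + 0.24·PA = 1.24·PA + 120·OAT − 1800.
So 1.24·PA = 7880 − 120 × (-33) + 1800 = 13640.
PA = 13640 / 1.24 = 11000 ft.

11000 ft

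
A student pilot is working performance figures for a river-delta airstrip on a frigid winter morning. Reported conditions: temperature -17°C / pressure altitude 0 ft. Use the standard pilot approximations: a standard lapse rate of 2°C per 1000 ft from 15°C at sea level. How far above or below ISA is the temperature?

ISA temperature at 0 ft = 15 − 2 × (0/1000) = 15°C.
Deviation = OAT − ISA = -17 − 15 = -32°C.

ISA-32°C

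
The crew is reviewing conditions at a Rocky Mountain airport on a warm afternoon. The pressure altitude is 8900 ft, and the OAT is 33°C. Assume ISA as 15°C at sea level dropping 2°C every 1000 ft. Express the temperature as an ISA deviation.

ISA temperature at 8900 ft = 15 − 2 × (8900/1000) = -2.8°C.
Deviation = OAT − ISA = 33 − (-2.8) = +35.8°C.

ISA+35.8°C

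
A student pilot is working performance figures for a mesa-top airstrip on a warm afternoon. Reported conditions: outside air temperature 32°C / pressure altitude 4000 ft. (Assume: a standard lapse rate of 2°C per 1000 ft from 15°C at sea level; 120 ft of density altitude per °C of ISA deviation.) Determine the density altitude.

ISA temperature at 4000 ft = 15 − 2 × (4000/1000) = 7°C.
ISA deviation = 32 − 7 = +25°C.
Density altitude = 4000 + 120 × (25) = 4000 + (+3000) = 7000 ft.

7000 ft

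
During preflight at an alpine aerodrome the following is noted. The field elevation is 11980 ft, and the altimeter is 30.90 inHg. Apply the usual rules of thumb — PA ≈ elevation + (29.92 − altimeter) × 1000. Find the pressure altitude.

11000 ft

Pressure correction = (29.92 − 30.90) × 1000 = -980 ft.
Pressure altitude = 11980 + (-980) = 11000 ft.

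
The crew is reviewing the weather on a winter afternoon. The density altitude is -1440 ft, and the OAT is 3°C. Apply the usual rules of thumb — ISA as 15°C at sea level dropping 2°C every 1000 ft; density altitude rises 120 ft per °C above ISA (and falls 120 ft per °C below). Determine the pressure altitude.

DA = PA + 120 × (OAT − (15 − 2·PA/1000)) = PA + 120·OAT − 1800 + 0.24·PA = 1.24·PA + 120·OAT − 1800.
So 1.24·PA = -1440 − 120 × 3 + 1800 = 0.
PA = 0 / 1.24 = 0 ft.

0 ft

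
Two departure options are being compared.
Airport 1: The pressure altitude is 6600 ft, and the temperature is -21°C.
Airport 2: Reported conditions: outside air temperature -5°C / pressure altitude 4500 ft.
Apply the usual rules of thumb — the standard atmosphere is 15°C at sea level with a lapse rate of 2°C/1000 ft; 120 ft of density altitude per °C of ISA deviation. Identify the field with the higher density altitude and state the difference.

Airport 1: ISA temp = 1.8°C, deviation -22.8°C, DA = 6600 + 120 × (-22.8) = 3864 ft.
Airport 2: ISA temp = 6°C, deviation -11°C, DA = 4500 + 120 × (-11) = 3180 ft.
Airport 1 is higher by 3864 − 3180 = 684 ft.

Airport 1 by 684 ft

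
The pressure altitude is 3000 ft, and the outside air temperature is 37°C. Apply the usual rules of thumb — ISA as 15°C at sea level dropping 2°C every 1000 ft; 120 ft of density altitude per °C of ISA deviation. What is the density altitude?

ISA temperature at 3000 ft = 15 − 2 × (3000/1000) = 9°C.
ISA deviation = 37 − 9 = +28°C.
Density altitude = 3000 + 120 × (28) = 3000 + (+3360) = 6360 ft.

6360 ft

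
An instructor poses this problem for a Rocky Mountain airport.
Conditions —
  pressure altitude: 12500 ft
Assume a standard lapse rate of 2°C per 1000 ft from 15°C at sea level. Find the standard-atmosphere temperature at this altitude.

-10°C

ISA temperature = 15 − 2 × (12500/1000) = 15 − 25 = -10°C.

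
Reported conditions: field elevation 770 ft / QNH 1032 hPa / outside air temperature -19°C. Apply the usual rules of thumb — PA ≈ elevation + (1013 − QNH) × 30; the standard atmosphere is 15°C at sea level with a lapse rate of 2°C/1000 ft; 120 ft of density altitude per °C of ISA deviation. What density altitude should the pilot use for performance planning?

-3832 ft

Pressure altitude = 770 + (1013 − 1032) × 30 = 770 + (-570) = 200 ft.
ISA temperature at 200 ft = 15 − 2 × (200/1000) = 14.6°C.
ISA deviation = -19 − 14.6 = -33.6°C.
Density altitude = 200 + 120 × (-33.6) = -3832 ft.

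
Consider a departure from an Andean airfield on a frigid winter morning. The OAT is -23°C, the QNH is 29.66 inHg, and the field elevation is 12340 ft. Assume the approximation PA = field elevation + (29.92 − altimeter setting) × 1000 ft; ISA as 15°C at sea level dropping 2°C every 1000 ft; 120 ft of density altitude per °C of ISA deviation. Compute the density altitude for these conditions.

11064 ft

Pressure altitude = 12340 + (29.92 − 29.66) × 1000 = 12340 + (+260) = 12600 ft.
ISA temperature at 12600 ft = 15 − 2 × (12600/1000) = -10.2°C.
ISA deviation = -23 − (-10.2) = -12.8°C.
Density altitude = 12600 + 120 × (-12.8) = 11064 ft.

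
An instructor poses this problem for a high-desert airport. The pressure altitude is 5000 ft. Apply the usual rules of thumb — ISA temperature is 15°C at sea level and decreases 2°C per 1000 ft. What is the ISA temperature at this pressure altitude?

ISA temperature = 15 − 2 × (5000/1000) = 15 − 10 = 5°C.

5°C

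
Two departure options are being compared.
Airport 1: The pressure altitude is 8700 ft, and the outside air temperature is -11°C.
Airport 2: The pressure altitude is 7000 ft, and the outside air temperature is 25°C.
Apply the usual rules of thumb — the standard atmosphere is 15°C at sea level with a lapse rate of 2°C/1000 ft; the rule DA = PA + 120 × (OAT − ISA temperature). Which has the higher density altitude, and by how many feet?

Airport 2 by 2212 ft

Airport 1: ISA temp = -2.4°C, deviation -8.6°C, DA = 8700 + 120 × (-8.6) = 7668 ft.
Airport 2: ISA temp = 1°C, deviation +24°C, DA = 7000 + 120 × 24 = 9880 ft.
Airport 2 is higher by 9880 − 7668 = 2212 ft.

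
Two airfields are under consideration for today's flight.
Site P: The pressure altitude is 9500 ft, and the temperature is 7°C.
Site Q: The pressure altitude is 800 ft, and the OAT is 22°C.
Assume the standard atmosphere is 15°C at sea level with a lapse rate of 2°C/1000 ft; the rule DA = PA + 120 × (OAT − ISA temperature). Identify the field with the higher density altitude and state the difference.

Site P: ISA temp = -4°C, deviation +11°C, DA = 9500 + 120 × 11 = 10820 ft.
Site Q: ISA temp = 13.4°C, deviation +8.6°C, DA = 800 + 120 × 8.6 = 1832 ft.
Site P is higher by 10820 − 1832 = 8988 ft.

Site P by 8988 ft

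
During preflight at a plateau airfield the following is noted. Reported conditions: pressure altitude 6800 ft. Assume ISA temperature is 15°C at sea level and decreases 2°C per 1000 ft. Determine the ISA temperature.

ISA temperature = 15 − 2 × (6800/1000) = 15 − 13.6 = 1.4°C.

1.4°C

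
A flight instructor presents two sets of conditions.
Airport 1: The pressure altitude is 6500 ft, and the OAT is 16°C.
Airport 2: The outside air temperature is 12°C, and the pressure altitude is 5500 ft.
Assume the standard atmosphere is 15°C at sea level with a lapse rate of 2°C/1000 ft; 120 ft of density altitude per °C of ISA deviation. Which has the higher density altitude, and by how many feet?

Airport 1 by 1720 ft

Airport 1: ISA temp = 2°C, deviation +14°C, DA = 6500 + 120 × 14 = 8180 ft.
Airport 2: ISA temp = 4°C, deviation +8°C, DA = 5500 + 120 × 8 = 6460 ft.
Airport 1 is higher by 8180 − 6460 = 1720 ft.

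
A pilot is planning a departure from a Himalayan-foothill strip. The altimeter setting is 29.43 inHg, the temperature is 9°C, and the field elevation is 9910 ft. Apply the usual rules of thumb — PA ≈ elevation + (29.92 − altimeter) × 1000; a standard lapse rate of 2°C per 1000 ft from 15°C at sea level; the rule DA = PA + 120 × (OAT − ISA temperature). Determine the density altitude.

Pressure altitude = 9910 + (29.92 − 29.43) × 1000 = 9910 + (+490) = 10400 ft.
ISA temperature at 10400 ft = 15 − 2 × (10400/1000) = -5.8°C.
ISA deviation = 9 − (-5.8) = +14.8°C.
Density altitude = 10400 + 120 × (14.8) = 12176 ft.

12176 ft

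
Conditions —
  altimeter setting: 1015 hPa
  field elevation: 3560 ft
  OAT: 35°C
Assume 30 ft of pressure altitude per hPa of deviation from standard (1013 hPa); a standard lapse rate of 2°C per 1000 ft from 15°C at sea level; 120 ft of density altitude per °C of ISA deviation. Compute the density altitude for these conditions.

Pressure altitude = 3560 + (1013 − 1015) × 30 = 3560 + (-60) = 3500 ft.
ISA temperature at 3500 ft = 15 − 2 × (3500/1000) = 8°C.
ISA deviation = 35 − 8 = +27°C.
Density altitude = 3500 + 120 × (27) = 6740 ft.

6740 ft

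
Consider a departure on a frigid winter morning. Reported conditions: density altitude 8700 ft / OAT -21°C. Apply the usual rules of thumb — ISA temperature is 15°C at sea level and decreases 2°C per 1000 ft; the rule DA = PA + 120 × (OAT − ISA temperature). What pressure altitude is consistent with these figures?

DA = PA + 120 × (OAT − (15 − 2·PA/1000)) = PA + 120·OAT − 1800 + 0.24·PA = 1.24·PA + 120·OAT − 1800.
So 1.24·PA = 8700 − 120 × (-21) + 1800 = 13020.
PA = 13020 / 1.24 = 10500 ft.

10500 ft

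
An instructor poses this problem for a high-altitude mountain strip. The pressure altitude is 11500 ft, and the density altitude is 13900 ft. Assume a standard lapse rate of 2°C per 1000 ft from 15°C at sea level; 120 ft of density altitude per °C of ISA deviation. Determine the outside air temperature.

12°C

Density altitude − pressure altitude = 13900 − 11500 = +2400 ft.
At 120 ft/°C that is an ISA deviation of 2400/120 = +20°C.
ISA temperature at 11500 ft = 15 − 2 × (11500/1000) = -8°C.
OAT = ISA + deviation = -8 + (+20) = 12°C.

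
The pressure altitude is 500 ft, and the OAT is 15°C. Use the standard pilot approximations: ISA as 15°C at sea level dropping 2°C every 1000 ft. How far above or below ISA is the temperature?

ISA+1°C

ISA temperature at 500 ft = 15 − 2 × (500/1000) = 14°C.
Deviation = OAT − ISA = 15 − 14 = +1°C.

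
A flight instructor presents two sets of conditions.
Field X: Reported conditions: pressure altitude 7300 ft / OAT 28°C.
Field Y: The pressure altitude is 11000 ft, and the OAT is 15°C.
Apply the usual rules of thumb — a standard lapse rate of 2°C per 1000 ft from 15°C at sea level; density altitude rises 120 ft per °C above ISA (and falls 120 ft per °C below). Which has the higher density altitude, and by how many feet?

Field X: ISA temp = 0.4°C, deviation +27.6°C, DA = 7300 + 120 × 27.6 = 10612 ft.
Field Y: ISA temp = -7°C, deviation +22°C, DA = 11000 + 120 × 22 = 13640 ft.
Field Y is higher by 13640 − 10612 = 3028 ft.

Field Y by 3028 ft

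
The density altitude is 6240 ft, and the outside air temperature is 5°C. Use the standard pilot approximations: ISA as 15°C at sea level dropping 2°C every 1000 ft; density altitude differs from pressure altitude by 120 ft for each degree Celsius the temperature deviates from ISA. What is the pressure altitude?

DA = PA + 120 × (OAT − (15 − 2·PA/1000)) = PA + 120·OAT − 1800 + 0.24·PA = 1.24·PA + 120·OAT − 1800.
So 1.24·PA = 6240 − 120 × 5 + 1800 = 7440.
PA = 7440 / 1.24 = 6000 ft.

6000 ft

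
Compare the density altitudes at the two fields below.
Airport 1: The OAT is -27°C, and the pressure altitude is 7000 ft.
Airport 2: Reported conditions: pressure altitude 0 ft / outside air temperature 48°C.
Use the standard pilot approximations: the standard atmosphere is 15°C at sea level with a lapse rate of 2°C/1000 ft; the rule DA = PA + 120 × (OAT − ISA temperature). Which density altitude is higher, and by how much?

Airport 2 by 320 ft

Airport 1: ISA temp = 1°C, deviation -28°C, DA = 7000 + 120 × (-28) = 3640 ft.
Airport 2: ISA temp = 15°C, deviation +33°C, DA = 0 + 120 × 33 = 3960 ft.
Airport 2 is higher by 3960 − 3640 = 320 ft.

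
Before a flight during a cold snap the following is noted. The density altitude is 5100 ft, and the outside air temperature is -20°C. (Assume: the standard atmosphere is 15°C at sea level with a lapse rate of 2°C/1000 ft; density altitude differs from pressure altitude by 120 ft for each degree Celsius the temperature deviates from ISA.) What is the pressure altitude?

DA = PA + 120 × (OAT − (15 − 2·PA/1000)) = PA + 120·OAT − 1800 + 0.24·PA = 1.24·PA + 120·OAT − 1800.
So 1.24·PA = 5100 − 120 × (-20) + 1800 = 9300.
PA = 9300 / 1.24 = 7500 ft.

7500 ft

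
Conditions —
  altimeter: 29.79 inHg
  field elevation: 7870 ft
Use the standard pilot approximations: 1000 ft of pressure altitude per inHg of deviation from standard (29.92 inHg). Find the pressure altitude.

Pressure correction = (29.92 − 29.79) × 1000 = +130 ft.
Pressure altitude = 7870 + (+130) = 8000 ft.

8000 ft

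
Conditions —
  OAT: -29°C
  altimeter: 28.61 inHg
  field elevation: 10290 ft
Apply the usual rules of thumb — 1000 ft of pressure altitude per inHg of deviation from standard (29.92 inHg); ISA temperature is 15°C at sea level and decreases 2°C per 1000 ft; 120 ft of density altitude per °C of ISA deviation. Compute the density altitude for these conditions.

Pressure altitude = 10290 + (29.92 − 28.61) × 1000 = 10290 + (+1310) = 11600 ft.
ISA temperature at 11600 ft = 15 − 2 × (11600/1000) = -8.2°C.
ISA deviation = -29 − (-8.2) = -20.8°C.
Density altitude = 11600 + 120 × (-20.8) = 9104 ft.

9104 ft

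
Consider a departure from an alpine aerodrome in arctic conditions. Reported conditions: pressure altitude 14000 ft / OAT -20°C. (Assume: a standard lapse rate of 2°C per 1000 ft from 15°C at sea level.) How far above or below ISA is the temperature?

ISA-7°C

ISA temperature at 14000 ft = 15 − 2 × (14000/1000) = -13°C.
Deviation = OAT − ISA = -20 − (-13) = -7°C.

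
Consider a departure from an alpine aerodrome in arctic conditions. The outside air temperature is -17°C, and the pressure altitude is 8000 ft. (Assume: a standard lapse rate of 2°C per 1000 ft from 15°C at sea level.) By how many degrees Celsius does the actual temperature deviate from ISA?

ISA-16°C

ISA temperature at 8000 ft = 15 − 2 × (8000/1000) = -1°C.
Deviation = OAT − ISA = -17 − (-1) = -16°C.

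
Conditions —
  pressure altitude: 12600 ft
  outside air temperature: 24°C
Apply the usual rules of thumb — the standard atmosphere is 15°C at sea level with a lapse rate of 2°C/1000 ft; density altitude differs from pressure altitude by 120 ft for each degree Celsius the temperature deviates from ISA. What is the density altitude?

ISA temperature at 12600 ft = 15 − 2 × (12600/1000) = -10.2°C.
ISA deviation = 24 − (-10.2) = +34.2°C.
Density altitude = 12600 + 120 × (34.2) = 12600 + (+4104) = 16704 ft.

16704 ft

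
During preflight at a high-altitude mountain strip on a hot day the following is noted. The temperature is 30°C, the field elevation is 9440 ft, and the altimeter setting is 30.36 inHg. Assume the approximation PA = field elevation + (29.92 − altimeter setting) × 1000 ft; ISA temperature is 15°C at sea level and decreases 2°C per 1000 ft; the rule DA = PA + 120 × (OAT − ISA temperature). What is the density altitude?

12960 ft

Pressure altitude = 9440 + (29.92 − 30.36) × 1000 = 9440 + (-440) = 9000 ft.
ISA temperature at 9000 ft = 15 − 2 × (9000/1000) = -3°C.
ISA deviation = 30 − (-3) = +33°C.
Density altitude = 9000 + 120 × (33) = 12960 ft.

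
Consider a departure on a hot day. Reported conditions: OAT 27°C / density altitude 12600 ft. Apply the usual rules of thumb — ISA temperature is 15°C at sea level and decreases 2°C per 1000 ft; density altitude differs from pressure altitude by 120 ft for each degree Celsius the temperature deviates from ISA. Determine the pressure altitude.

9000 ft

DA = PA + 120 × (OAT − (15 − 2·PA/1000)) = PA + 120·OAT − 1800 + 0.24·PA = 1.24·PA + 120·OAT − 1800.
So 1.24·PA = 12600 − 120 × 27 + 1800 = 11160.
PA = 11160 / 1.24 = 9000 ft.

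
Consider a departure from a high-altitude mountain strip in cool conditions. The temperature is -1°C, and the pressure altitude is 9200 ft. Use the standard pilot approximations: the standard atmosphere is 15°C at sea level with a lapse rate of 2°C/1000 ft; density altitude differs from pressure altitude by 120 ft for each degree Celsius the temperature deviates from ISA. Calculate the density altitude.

ISA temperature at 9200 ft = 15 − 2 × (9200/1000) = -3.4°C.
ISA deviation = -1 − (-3.4) = +2.4°C.
Density altitude = 9200 + 120 × (2.4) = 9200 + (+288) = 9488 ft.

9488 ft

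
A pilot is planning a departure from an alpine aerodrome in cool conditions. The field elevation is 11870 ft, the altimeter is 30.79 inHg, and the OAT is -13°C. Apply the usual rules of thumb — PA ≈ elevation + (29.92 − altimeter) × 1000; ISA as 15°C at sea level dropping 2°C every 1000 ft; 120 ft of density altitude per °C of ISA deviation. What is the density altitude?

Pressure altitude = 11870 + (29.92 − 30.79) × 1000 = 11870 + (-870) = 11000 ft.
ISA temperature at 11000 ft = 15 − 2 × (11000/1000) = -7°C.
ISA deviation = -13 − (-7) = -6°C.
Density altitude = 11000 + 120 × (-6) = 10280 ft.

10280 ft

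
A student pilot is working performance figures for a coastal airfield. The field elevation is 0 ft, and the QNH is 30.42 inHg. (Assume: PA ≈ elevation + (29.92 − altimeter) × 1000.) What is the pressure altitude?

-500 ft

Pressure correction = (29.92 − 30.42) × 1000 = -500 ft.
Pressure altitude = 0 + (-500) = -500 ft.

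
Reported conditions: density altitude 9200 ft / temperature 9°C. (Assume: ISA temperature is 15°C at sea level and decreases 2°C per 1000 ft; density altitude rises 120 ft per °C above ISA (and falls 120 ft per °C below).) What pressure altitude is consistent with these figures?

DA = PA + 120 × (OAT − (15 − 2·PA/1000)) = PA + 120·OAT − 1800 + 0.24·PA = 1.24·PA + 120·OAT − 1800.
So 1.24·PA = 9200 − 120 × 9 + 1800 = 9920.
PA = 9920 / 1.24 = 8000 ft.

8000 ft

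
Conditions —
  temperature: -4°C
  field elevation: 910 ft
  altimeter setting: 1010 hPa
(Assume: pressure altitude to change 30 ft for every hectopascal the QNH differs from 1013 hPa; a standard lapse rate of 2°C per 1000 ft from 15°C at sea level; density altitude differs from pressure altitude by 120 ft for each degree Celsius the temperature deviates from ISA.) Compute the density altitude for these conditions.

-1040 ft

Pressure altitude = 910 + (1013 − 1010) × 30 = 910 + (+90) = 1000 ft.
ISA temperature at 1000 ft = 15 − 2 × (1000/1000) = 13°C.
ISA deviation = -4 − 13 = -17°C.
Density altitude = 1000 + 120 × (-17) = -1040 ft.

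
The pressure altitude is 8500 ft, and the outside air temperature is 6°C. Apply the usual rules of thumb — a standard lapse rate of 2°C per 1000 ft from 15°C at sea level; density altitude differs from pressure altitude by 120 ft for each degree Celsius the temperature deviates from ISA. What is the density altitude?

9460 ft

ISA temperature at 8500 ft = 15 − 2 × (8500/1000) = -2°C.
ISA deviation = 6 − (-2) = +8°C.
Density altitude = 8500 + 120 × (8) = 8500 + (+960) = 9460 ft.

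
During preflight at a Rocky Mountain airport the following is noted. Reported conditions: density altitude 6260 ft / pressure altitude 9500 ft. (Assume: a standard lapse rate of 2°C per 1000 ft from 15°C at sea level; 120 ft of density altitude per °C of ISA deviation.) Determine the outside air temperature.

Density altitude − pressure altitude = 6260 − 9500 = -3240 ft.
At 120 ft/°C that is an ISA deviation of -3240/120 = -27°C.
ISA temperature at 9500 ft = 15 − 2 × (9500/1000) = -4°C.
OAT = ISA + deviation = -4 + (-27) = -31°C.

-31°C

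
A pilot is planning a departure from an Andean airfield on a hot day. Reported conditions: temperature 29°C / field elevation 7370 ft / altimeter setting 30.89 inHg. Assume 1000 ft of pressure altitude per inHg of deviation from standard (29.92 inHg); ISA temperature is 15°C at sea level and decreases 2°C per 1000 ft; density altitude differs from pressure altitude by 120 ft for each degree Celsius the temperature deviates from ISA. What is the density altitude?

Pressure altitude = 7370 + (29.92 − 30.89) × 1000 = 7370 + (-970) = 6400 ft.
ISA temperature at 6400 ft = 15 − 2 × (6400/1000) = 2.2°C.
ISA deviation = 29 − 2.2 = +26.8°C.
Density altitude = 6400 + 120 × (26.8) = 9616 ft.

9616 ft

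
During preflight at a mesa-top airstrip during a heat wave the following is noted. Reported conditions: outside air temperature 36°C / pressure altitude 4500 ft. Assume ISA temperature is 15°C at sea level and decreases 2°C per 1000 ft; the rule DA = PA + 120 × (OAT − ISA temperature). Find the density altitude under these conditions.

8100 ft

ISA temperature at 4500 ft = 15 − 2 × (4500/1000) = 6°C.
ISA deviation = 36 − 6 = +30°C.
Density altitude = 4500 + 120 × (30) = 4500 + (+3600) = 8100 ft.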